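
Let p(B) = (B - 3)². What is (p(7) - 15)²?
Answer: 1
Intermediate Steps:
p(B) = (-3 + B)²
(p(7) - 15)² = ((-3 + 7)² - 15)² = (4² - 15)² = (16 - 15)² = 1² = 1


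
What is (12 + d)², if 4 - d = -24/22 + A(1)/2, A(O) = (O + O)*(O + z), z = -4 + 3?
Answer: 35344/121 ≈ 292.10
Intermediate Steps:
z = -1
A(O) = 2*O*(-1 + O) (A(O) = (O + O)*(O - 1) = (2*O)*(-1 + O) = 2*O*(-1 + O))
d = 56/11 (d = 4 - (-24/22 + (2*1*(-1 + 1))/2) = 4 - (-24*1/22 + (2*1*0)*(½)) = 4 - (-12/11 + 0*(½)) = 4 - (-12/11 + 0) = 4 - 1*(-12/11) = 4 + 12/11 = 56/11 ≈ 5.0909)
(12 + d)² = (12 + 56/11)² = (188/11)² = 35344/121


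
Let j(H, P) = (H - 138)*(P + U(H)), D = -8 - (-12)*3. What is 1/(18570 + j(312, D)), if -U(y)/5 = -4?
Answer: 1/26922 ≈ 3.7144e-5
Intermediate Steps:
D = 28 (D = -8 - 3*(-12) = -8 + 36 = 28)
U(y) = 20 (U(y) = -5*(-4) = 20)
j(H, P) = (-138 + H)*(20 + P) (j(H, P) = (H - 138)*(P + 20) = (-138 + H)*(20 + P))
1/(18570 + j(312, D)) = 1/(18570 + (-2760 - 138*28 + 20*312 + 312*28)) = 1/(18570 + (-2760 - 3864 + 6240 + 8736)) = 1/(18570 + 8352) = 1/26922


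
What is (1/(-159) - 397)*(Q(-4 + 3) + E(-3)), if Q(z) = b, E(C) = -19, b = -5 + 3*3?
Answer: 315620/53 ≈ 5955.1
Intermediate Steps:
b = 4 (b = -5 + 9 = 4)
Q(z) = 4
(1/(-159) - 397)*(Q(-4 + 3) + E(-3)) = (1/(-159) - 397)*(4 - 19) = (-1/159 - 397)*(-15) = -63124/159*(-15) = 315620/53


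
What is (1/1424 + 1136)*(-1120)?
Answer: -113236550/89 ≈ -1.2723e+6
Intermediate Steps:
(1/1424 + 1136)*(-1120) = (1617665/1424)*(-1120) = -113236550/89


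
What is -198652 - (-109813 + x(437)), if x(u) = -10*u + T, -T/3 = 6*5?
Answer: -84379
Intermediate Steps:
T = -90 (T = -18*5 = -3*30 = -90)
x(u) = -90 - 10*u (x(u) = -10*u - 90 = -90 - 10*u)
-198652 - (-109813 + x(437)) = -198652 - (-109813 + (-90 - 10*437)) = -198652 - (-109813 + (-90 - 4370)) = -198652 - (-109813 - 4460) = -198652 - 1*(-114273) = -198652 + 114273 = -84379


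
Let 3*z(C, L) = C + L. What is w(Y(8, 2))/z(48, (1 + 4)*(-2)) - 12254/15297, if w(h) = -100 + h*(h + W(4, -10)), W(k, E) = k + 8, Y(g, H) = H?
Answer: -1884902/290643 ≈ -6.4853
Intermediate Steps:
W(k, E) = 8 + k
z(C, L) = C/3 + L/3 (z(C, L) = (C + L)/3 = C/3 + L/3)
w(h) = -100 + h*(12 + h) (w(h) = -100 + h*(h + (8 + 4)) = -100 + h*(h + 12) = -100 + h*(12 + h))
w(Y(8, 2))/z(48, (1 + 4)*(-2)) - 12254/15297 = (-100 + 2² + 12*2)/((⅓)*48 + ((1 + 4)*(-2))/3) - 12254/15297 = (-100 + 4 + 24)/(16 + (5*(-2))/3) - 12254*1/15297 = -72/(16 + (⅓)*(-10)) - 12254/15297 = -72/(16 - 10/3) - 12254/15297 = -72/38/3 - 12254/15297 = -72*3/38 - 12254/15297 = -108/19 - 12254/15297 = -1884902/290643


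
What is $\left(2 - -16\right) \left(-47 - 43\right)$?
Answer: $-1620$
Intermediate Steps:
$\left(2 - -16\right) \left(-47 - 43\right) = \left(2 + 16\right) \left(-90\right) = 18 \left(-90\right) = -1620$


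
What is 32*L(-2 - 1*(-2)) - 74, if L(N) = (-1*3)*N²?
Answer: -74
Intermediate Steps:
L(N) = -3*N²
32*L(-2 - 1*(-2)) - 74 = 32*(-3*(-2 - 1*(-2))²) - 74 = 32*(-3*(-2 + 2)²) - 74 = 32*(-3*0²) - 74 = 32*(-3*0) - 74 = 32*0 - 74 = 0 - 74 = -74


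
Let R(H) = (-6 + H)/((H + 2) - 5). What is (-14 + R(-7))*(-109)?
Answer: 13843/10 ≈ 1384.3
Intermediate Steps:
R(H) = (-6 + H)/(-3 + H) (R(H) = (-6 + H)/((2 + H) - 5) = (-6 + H)/(-3 + H))
(-14 + R(-7))*(-109) = (-14 + (-6 - 7)/(-3 - 7))*(-109) = (-14 - 13/(-10))*(-109) = (-14 - ⅒*(-13))*(-109) = (-14 + 13/10)*(-109) = -127/10*(-109) = 13843/10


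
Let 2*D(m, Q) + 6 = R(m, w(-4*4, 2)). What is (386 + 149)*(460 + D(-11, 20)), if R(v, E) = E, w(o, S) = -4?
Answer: 243425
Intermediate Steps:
D(m, Q) = -5 (D(m, Q) = -3 + (½)*(-4) = -3 - 2 = -5)
(386 + 149)*(460 + D(-11, 20)) = (386 + 149)*(460 - 5) = 535*455 = 243425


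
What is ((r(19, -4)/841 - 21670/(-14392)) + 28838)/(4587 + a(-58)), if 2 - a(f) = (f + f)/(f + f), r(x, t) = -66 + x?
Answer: 174531620591/27765823568 ≈ 6.2858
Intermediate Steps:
a(f) = 1 (a(f) = 2 - (f + f)/(f + f) = 2 - 2*f/(2*f) = 2 - 2*f*1/(2*f) = 2 - 1*1 = 2 - 1 = 1)
((r(19, -4)/841 - 21670/(-14392)) + 28838)/(4587 + a(-58)) = (((-66 + 19)/841 - 21670/(-14392)) + 28838)/(4587 + 1) = ((-47*1/841 - 21670*(-1/14392)) + 28838)/4588 = ((-47/841 + 10835/7196) + 28838)*(1/4588) = (8774023/6051836 + 28838)*(1/4588) = (174531620591/6051836)*(1/4588) = 174531620591/27765823568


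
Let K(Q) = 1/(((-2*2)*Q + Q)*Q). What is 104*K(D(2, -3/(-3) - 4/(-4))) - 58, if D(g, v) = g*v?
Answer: -361/6 ≈ -60.167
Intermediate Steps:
K(Q) = -1/(3*Q²) (K(Q) = 1/((-4*Q + Q)*Q) = 1/(((-3*Q))*Q) = (-1/(3*Q))/Q = -1/(3*Q²))
104*K(D(2, -3/(-3) - 4/(-4))) - 58 = 104*(-1/(4*(-3/(-3) - 4/(-4))²)/3) - 58 = 104*(-1/(4*(-3*(-⅓) - 4*(-¼))²)/3) - 58 = 104*(-1/(4*(1 + 1)²)/3) - 58 = 104*(-1/(3*(2*2)²)) - 58 = 104*(-⅓/4²) - 58 = 104*(-⅓*1/16) - 58 = 104*(-1/48) - 58 = -13/6 - 58 = -361/6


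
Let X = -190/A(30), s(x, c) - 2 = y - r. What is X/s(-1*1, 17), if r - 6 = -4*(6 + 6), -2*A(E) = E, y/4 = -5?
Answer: 19/36 ≈ 0.52778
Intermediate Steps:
y = -20 (y = 4*(-5) = -20)
A(E) = -E/2
r = -42 (r = 6 - 4*(6 + 6) = 6 - 4*12 = 6 - 48 = -42)
s(x, c) = 24 (s(x, c) = 2 + (-20 - 1*(-42)) = 2 + (-20 + 42) = 2 + 22 = 24)
X = 38/3 (X = -190/((-½*30)) = -190/(-15) = -190*(-1/15) = 38/3 ≈ 12.667)
X/s(-1*1, 17) = (38/3)/24 = (38/3)*(1/24) = 19/36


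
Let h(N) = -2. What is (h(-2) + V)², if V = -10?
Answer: 144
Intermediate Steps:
(h(-2) + V)² = (-2 - 10)² = (-12)² = 144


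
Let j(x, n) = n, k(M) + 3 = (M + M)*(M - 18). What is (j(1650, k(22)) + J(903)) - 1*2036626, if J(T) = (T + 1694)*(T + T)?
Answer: 2653729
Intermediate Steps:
k(M) = -3 + 2*M*(-18 + M) (k(M) = -3 + (M + M)*(M - 18) = -3 + (2*M)*(-18 + M) = -3 + 2*M*(-18 + M))
J(T) = 2*T*(1694 + T) (J(T) = (1694 + T)*(2*T) = 2*T*(1694 + T))
(j(1650, k(22)) + J(903)) - 1*2036626 = ((-3 - 36*22 + 2*22**2) + 2*903*(1694 + 903)) - 1*2036626 = ((-3 - 792 + 2*484) + 2*903*2597) - 2036626 = ((-3 - 792 + 968) + 4690182) - 2036626 = (173 + 4690182) - 2036626 = 4690355 - 2036626 = 2653729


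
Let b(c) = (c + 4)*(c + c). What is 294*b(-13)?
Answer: 68796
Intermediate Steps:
b(c) = 2*c*(4 + c) (b(c) = (4 + c)*(2*c) = 2*c*(4 + c))
294*b(-13) = 294*(2*(-13)*(4 - 13)) = 294*(2*(-13)*(-9)) = 294*234 = 68796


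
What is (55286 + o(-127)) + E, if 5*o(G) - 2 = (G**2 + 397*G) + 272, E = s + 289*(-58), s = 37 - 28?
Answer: 158649/5 ≈ 31730.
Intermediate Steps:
s = 9
E = -16753 (E = 9 + 289*(-58) = 9 - 16762 = -16753)
o(G) = 274/5 + G**2/5 + 397*G/5 (o(G) = 2/5 + ((G**2 + 397*G) + 272)/5 = 2/5 + (272 + G**2 + 397*G)/5 = 2/5 + (272/5 + G**2/5 + 397*G/5) = 274/5 + G**2/5 + 397*G/5)
(55286 + o(-127)) + E = (55286 + (274/5 + (1/5)*(-127)**2 + (397/5)*(-127))) - 16753 = (55286 + (274/5 + (1/5)*16129 - 50419/5)) - 16753 = (55286 + (274/5 + 16129/5 - 50419/5)) - 16753 = (55286 - 34016/5) - 16753 = 242414/5 - 16753 = 158649/5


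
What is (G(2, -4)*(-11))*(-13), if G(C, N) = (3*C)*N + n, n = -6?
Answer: -4290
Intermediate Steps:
G(C, N) = -6 + 3*C*N (G(C, N) = (3*C)*N - 6 = 3*C*N - 6 = -6 + 3*C*N)
(G(2, -4)*(-11))*(-13) = ((-6 + 3*2*(-4))*(-11))*(-13) = ((-6 - 24)*(-11))*(-13) = -30*(-11)*(-13) = 330*(-13) = -4290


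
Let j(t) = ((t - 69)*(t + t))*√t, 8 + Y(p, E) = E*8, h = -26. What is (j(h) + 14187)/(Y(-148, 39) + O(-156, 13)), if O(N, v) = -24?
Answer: 14187/280 + 247*I*√26/14 ≈ 50.668 + 89.961*I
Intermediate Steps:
Y(p, E) = -8 + 8*E (Y(p, E) = -8 + E*8 = -8 + 8*E)
j(t) = 2*t^(3/2)*(-69 + t) (j(t) = ((-69 + t)*(2*t))*√t = (2*t*(-69 + t))*√t = 2*t^(3/2)*(-69 + t))
(j(h) + 14187)/(Y(-148, 39) + O(-156, 13)) = (2*(-26)^(3/2)*(-69 - 26) + 14187)/((-8 + 8*39) - 24) = (2*(-26*I*√26)*(-95) + 14187)/((-8 + 312) - 24) = (4940*I*√26 + 14187)/(304 - 24) = (14187 + 4940*I*√26)/280 = (14187 + 4940*I*√26)*(1/280) = 14187/280 + 247*I*√26/14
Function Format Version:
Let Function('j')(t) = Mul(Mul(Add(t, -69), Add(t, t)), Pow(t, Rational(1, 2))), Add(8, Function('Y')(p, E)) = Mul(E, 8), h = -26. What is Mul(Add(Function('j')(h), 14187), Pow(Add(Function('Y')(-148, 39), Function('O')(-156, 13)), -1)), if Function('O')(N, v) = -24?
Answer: Add(Rational(14187, 280), Mul(Rational(247, 14), I, Pow(26, Rational(1, 2)))) ≈ Add(50.668, Mul(89.961, I))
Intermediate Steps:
Function('Y')(p, E) = Add(-8, Mul(8, E)) (Function('Y')(p, E) = Add(-8, Mul(E, 8)) = Add(-8, Mul(8, E)))
Function('j')(t) = Mul(2, Pow(t, Rational(3, 2)), Add(-69, t)) (Function('j')(t) = Mul(Mul(Add(-69, t), Mul(2, t)), Pow(t, Rational(1, 2))) = Mul(Mul(2, t, Add(-69, t)), Pow(t, Rational(1, 2))) = Mul(2, Pow(t, Rational(3, 2)), Add(-69, t)))
Mul(Add(Function('j')(h), 14187), Pow(Add(Function('Y')(-148, 39), Function('O')(-156, 13)), -1)) = Mul(Add(Mul(2, Pow(-26, Rational(3, 2)), Add(-69, -26)), 14187), Pow(Add(Add(-8, Mul(8, 39)), -24), -1)) = Mul(Add(Mul(2, Mul(-26, I, Pow(26, Rational(1, 2))), -95), 14187), Pow(Add(Add(-8, 312), -24), -1)) = Mul(Add(Mul(4940, I, Pow(26, Rational(1, 2))), 14187), Pow(Add(304, -24), -1)) = Mul(Add(14187, Mul(4940, I, Pow(26, Rational(1, 2)))), Pow(280, -1)) = Mul(Add(14187, Mul(4940, I, Pow(26, Rational(1, 2)))), Rational(1, 280)) = Add(Rational(14187, 280), Mul(Rational(247, 14), I, Pow(26, Rational(1, 2))))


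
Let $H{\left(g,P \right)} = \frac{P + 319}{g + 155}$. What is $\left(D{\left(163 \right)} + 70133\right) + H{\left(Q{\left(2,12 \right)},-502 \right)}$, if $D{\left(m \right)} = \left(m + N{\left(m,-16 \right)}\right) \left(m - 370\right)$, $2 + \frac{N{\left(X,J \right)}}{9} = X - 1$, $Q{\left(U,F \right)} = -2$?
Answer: $- \frac{13346149}{51} \approx -2.6169 \cdot 10^{5}$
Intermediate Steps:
$N{\left(X,J \right)} = -27 + 9 X$ ($N{\left(X,J \right)} = -18 + 9 \left(X - 1\right) = -18 + 9 \left(-1 + X\right) = -18 + \left(-9 + 9 X\right) = -27 + 9 X$)
$H{\left(g,P \right)} = \frac{319 + P}{155 + g}$
$D{\left(m \right)} = \left(-370 + m\right) \left(-27 + 10 m\right)$ ($D{\left(m \right)} = \left(m + \left(-27 + 9 m\right)\right) \left(m - 370\right) = \left(-27 + 10 m\right) \left(-370 + m\right) = \left(-370 + m\right) \left(-27 + 10 m\right)$)
$\left(D{\left(163 \right)} + 70133\right) + H{\left(Q{\left(2,12 \right)},-502 \right)} = \left(\left(9990 - 607501 + 10 \cdot 163^{2}\right) + 70133\right) + \frac{319 - 502}{155 - 2} = \left(\left(9990 - 607501 + 10 \cdot 26569\right) + 70133\right) + \frac{1}{153} \left(-183\right) = \left(\left(9990 - 607501 + 265690\right) + 70133\right) + \frac{1}{153} \left(-183\right) = \left(-331821 + 70133\right) - \frac{61}{51} = -261688 - \frac{61}{51} = - \frac{13346149}{51}$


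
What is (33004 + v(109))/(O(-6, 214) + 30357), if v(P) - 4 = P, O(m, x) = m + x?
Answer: 33117/30565 ≈ 1.0835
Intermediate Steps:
v(P) = 4 + P
(33004 + v(109))/(O(-6, 214) + 30357) = (33004 + (4 + 109))/((-6 + 214) + 30357) = (33004 + 113)/(208 + 30357) = 33117/30565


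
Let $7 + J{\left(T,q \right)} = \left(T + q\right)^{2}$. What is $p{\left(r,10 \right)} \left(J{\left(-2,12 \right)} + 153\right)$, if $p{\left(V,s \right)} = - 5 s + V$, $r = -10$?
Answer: $-14760$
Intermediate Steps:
$p{\left(V,s \right)} = V - 5 s$
$J{\left(T,q \right)} = -7 + \left(T + q\right)^{2}$
$p{\left(r,10 \right)} \left(J{\left(-2,12 \right)} + 153\right) = \left(-10 - 50\right) \left(\left(-7 + \left(-2 + 12\right)^{2}\right) + 153\right) = \left(-10 - 50\right) \left(\left(-7 + 10^{2}\right) + 153\right) = - 60 \left(\left(-7 + 100\right) + 153\right) = - 60 \left(93 + 153\right) = \left(-60\right) 246 = -14760$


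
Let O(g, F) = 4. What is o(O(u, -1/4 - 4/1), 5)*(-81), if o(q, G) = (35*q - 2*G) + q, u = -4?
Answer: -10854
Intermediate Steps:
o(q, G) = -2*G + 36*q (o(q, G) = (-2*G + 35*q) + q = -2*G + 36*q)
o(O(u, -1/4 - 4/1), 5)*(-81) = (-2*5 + 36*4)*(-81) = (-10 + 144)*(-81) = 134*(-81) = -10854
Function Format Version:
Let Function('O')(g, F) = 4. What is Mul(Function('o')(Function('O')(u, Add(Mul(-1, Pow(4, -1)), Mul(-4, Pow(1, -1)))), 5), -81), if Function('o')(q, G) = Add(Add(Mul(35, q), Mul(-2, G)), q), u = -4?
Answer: -10854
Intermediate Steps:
Function('o')(q, G) = Add(Mul(-2, G), Mul(36, q)) (Function('o')(q, G) = Add(Add(Mul(-2, G), Mul(35, q)), q) = Add(Mul(-2, G), Mul(36, q)))
Mul(Function('o')(Function('O')(u, Add(Mul(-1, Pow(4, -1)), Mul(-4, Pow(1, -1)))), 5), -81) = Mul(Add(Mul(-2, 5), Mul(36, 4)), -81) = Mul(Add(-10, 144), -81) = Mul(134, -81) = -10854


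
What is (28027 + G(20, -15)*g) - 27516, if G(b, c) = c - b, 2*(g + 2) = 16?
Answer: 301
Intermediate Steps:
g = 6 (g = -2 + (½)*16 = -2 + 8 = 6)
(28027 + G(20, -15)*g) - 27516 = (28027 + (-15 - 1*20)*6) - 27516 = (28027 + (-15 - 20)*6) - 27516 = (28027 - 35*6) - 27516 = (28027 - 210) - 27516 = 27817 - 27516 = 301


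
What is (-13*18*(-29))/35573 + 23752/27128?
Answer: 128627563/120628043 ≈ 1.0663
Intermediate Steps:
(-13*18*(-29))/35573 + 23752/27128 = -234*(-29)*(1/35573) + 23752*(1/27128) = 6786*(1/35573) + 2969/3391 = 6786/35573 + 2969/3391 = 128627563/120628043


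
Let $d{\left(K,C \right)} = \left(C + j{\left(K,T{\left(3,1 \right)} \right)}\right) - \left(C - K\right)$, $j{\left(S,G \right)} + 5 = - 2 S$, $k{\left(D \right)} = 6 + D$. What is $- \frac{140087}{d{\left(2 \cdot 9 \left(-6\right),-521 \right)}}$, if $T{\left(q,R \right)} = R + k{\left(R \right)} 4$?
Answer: $- \frac{140087}{103} \approx -1360.1$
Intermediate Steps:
$T{\left(q,R \right)} = 24 + 5 R$ ($T{\left(q,R \right)} = R + \left(6 + R\right) 4 = R + \left(24 + 4 R\right) = 24 + 5 R$)
$j{\left(S,G \right)} = -5 - 2 S$
$d{\left(K,C \right)} = -5 - K$ ($d{\left(K,C \right)} = \left(C - \left(5 + 2 K\right)\right) - \left(C - K\right) = \left(-5 + C - 2 K\right) - \left(C - K\right) = -5 - K$)
$- \frac{140087}{d{\left(2 \cdot 9 \left(-6\right),-521 \right)}} = - \frac{140087}{-5 - 2 \cdot 9 \left(-6\right)} = - \frac{140087}{-5 - 18 \left(-6\right)} = - \frac{140087}{-5 - -108} = - \frac{140087}{-5 + 108} = - \frac{140087}{103}$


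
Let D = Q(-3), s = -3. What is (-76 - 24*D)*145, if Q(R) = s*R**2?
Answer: 82940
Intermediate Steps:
Q(R) = -3*R**2
D = -27 (D = -3*(-3)**2 = -3*9 = -27)
(-76 - 24*D)*145 = (-76 - 24*(-27))*145 = (-76 + 648)*145 = 572*145 = 82940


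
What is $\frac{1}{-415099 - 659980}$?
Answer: $- \frac{1}{1075079} \approx -9.3016 \cdot 10^{-7}$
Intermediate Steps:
$\frac{1}{-415099 - 659980} = \frac{1}{-1075079} = - \frac{1}{1075079}$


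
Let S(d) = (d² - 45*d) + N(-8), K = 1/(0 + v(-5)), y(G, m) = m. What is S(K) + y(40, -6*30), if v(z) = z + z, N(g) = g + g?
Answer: -19149/100 ≈ -191.49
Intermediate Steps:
N(g) = 2*g
v(z) = 2*z
K = -⅒ (K = 1/(0 + 2*(-5)) = 1/(0 - 10) = 1/(-10) = -⅒ ≈ -0.10000)
S(d) = -16 + d² - 45*d (S(d) = (d² - 45*d) + 2*(-8) = (d² - 45*d) - 16 = -16 + d² - 45*d)
S(K) + y(40, -6*30) = (-16 + (-⅒)² - 45*(-⅒)) - 6*30 = (-16 + 1/100 + 9/2) - 180 = -1149/100 - 180 = -19149/100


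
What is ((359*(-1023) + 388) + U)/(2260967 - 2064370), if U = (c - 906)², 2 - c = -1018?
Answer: -353873/196597 ≈ -1.8000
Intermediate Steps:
c = 1020 (c = 2 - 1*(-1018) = 2 + 1018 = 1020)
U = 12996 (U = (1020 - 906)² = 114² = 12996)
((359*(-1023) + 388) + U)/(2260967 - 2064370) = ((359*(-1023) + 388) + 12996)/(2260967 - 2064370) = ((-367257 + 388) + 12996)/196597 = (-366869 + 12996)*(1/196597) = -353873*1/196597 = -353873/196597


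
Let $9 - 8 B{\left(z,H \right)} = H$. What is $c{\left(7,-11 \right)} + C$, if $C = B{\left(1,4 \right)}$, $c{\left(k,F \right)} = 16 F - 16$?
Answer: $- \frac{1531}{8} \approx -191.38$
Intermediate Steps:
$c{\left(k,F \right)} = -16 + 16 F$
$B{\left(z,H \right)} = \frac{9}{8} - \frac{H}{8}$
$C = \frac{5}{8}$ ($C = \frac{9}{8} - \frac{1}{2} = \frac{5}{8} \approx 0.625$)
$c{\left(7,-11 \right)} + C = \left(-16 + 16 \left(-11\right)\right) + \frac{5}{8} = \left(-16 - 176\right) + \frac{5}{8} = -192 + \frac{5}{8} = - \frac{1531}{8}$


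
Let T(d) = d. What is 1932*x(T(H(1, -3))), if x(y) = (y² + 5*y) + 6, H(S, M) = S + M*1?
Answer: 0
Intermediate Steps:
H(S, M) = M + S (H(S, M) = S + M = M + S)
x(y) = 6 + y² + 5*y
1932*x(T(H(1, -3))) = 1932*(6 + (-3 + 1)² + 5*(-3 + 1)) = 1932*(6 + (-2)² + 5*(-2)) = 1932*(6 + 4 - 10) = 1932*0 = 0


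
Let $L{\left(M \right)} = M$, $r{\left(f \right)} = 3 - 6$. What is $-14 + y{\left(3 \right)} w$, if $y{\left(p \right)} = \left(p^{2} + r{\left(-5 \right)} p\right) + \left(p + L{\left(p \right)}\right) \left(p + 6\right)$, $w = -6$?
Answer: $-338$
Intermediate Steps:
$r{\left(f \right)} = -3$ ($r{\left(f \right)} = 3 - 6 = -3$)
$y{\left(p \right)} = p^{2} - 3 p + 2 p \left(6 + p\right)$ ($y{\left(p \right)} = \left(p^{2} - 3 p\right) + \left(p + p\right) \left(p + 6\right) = \left(p^{2} - 3 p\right) + 2 p \left(6 + p\right) = p^{2} - 3 p + 2 p \left(6 + p\right)$)
$-14 + y{\left(3 \right)} w = -14 + 3 \cdot 3 \left(3 + 3\right) \left(-6\right) = -14 + 3 \cdot 3 \cdot 6 \left(-6\right) = -14 + 54 \left(-6\right) = -14 - 324 = -338$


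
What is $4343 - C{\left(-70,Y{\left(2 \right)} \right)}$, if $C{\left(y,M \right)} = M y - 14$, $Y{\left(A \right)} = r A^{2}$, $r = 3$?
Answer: $5197$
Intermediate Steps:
$Y{\left(A \right)} = 3 A^{2}$
$C{\left(y,M \right)} = -14 + M y$
$4343 - C{\left(-70,Y{\left(2 \right)} \right)} = 4343 - \left(-14 + 3 \cdot 2^{2} \left(-70\right)\right) = 4343 - \left(-14 + 3 \cdot 4 \left(-70\right)\right) = 4343 - \left(-14 + 12 \left(-70\right)\right) = 4343 - \left(-14 - 840\right) = 4343 - -854 = 4343 + 854 = 5197$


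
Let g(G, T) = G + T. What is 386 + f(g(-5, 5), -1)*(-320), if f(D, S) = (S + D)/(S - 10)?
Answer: 3926/11 ≈ 356.91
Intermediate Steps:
f(D, S) = (D + S)/(-10 + S)
386 + f(g(-5, 5), -1)*(-320) = 386 + (((-5 + 5) - 1)/(-10 - 1))*(-320) = 386 + ((0 - 1)/(-11))*(-320) = 386 - 1/11*(-1)*(-320) = 386 + (1/11)*(-320) = 386 - 320/11 = 3926/11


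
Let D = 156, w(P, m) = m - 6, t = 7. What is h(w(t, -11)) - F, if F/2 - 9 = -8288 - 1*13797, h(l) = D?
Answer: 44308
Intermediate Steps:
w(P, m) = -6 + m
h(l) = 156
F = -44152 (F = 18 + 2*(-8288 - 1*13797) = 18 + 2*(-8288 - 13797) = 18 + 2*(-22085) = 18 - 44170 = -44152)
h(w(t, -11)) - F = 156 - 1*(-44152) = 156 + 44152 = 44308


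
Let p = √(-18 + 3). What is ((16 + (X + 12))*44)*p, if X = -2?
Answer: 1144*I*√15 ≈ 4430.7*I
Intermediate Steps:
p = I*√15 (p = √(-15) = I*√15 ≈ 3.873*I)
((16 + (X + 12))*44)*p = ((16 + (-2 + 12))*44)*(I*√15) = ((16 + 10)*44)*(I*√15) = (26*44)*(I*√15) = 1144*(I*√15) = 1144*I*√15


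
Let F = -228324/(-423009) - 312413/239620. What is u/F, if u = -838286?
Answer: 28323285486393960/25814171279 ≈ 1.0972e+6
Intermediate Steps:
F = -25814171279/33787138860 (F = -228324*(-1/423009) - 312413*1/239620 = 76108/141003 - 312413/239620 = -25814171279/33787138860 ≈ -0.76402)
u/F = -838286/(-25814171279/33787138860) = -838286*(-33787138860/25814171279) = 28323285486393960/25814171279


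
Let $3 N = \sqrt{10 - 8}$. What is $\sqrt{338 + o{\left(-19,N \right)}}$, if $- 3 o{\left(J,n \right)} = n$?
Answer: $\frac{\sqrt{3042 - \sqrt{2}}}{3} \approx 18.38$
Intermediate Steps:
$N = \frac{\sqrt{2}}{3}$ ($N = \frac{\sqrt{10 - 8}}{3} = \frac{\sqrt{2}}{3} \approx 0.4714$)
$o{\left(J,n \right)} = - \frac{n}{3}$
$\sqrt{338 + o{\left(-19,N \right)}} = \sqrt{338 - \frac{\frac{1}{3} \sqrt{2}}{3}} = \sqrt{338 - \frac{\sqrt{2}}{9}}$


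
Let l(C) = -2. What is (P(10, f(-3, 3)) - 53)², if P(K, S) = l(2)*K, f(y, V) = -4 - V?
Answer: 5329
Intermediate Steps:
P(K, S) = -2*K
(P(10, f(-3, 3)) - 53)² = (-2*10 - 53)² = (-20 - 53)² = (-73)² = 5329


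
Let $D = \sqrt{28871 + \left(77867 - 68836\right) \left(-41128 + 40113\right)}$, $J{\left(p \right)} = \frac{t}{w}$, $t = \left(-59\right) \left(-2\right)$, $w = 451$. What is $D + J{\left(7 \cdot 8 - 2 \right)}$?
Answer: $\frac{118}{451} + i \sqrt{9137594} \approx 0.26164 + 3022.8 i$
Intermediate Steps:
$t = 118$
$J{\left(p \right)} = \frac{118}{451}$
$D = i \sqrt{9137594}$ ($D = \sqrt{28871 + 9031 \left(-1015\right)} = \sqrt{28871 - 9166465} = \sqrt{-9137594} = i \sqrt{9137594} \approx 3022.8 i$)
$D + J{\left(7 \cdot 8 - 2 \right)} = i \sqrt{9137594} + \frac{118}{451} = \frac{118}{451} + i \sqrt{9137594}$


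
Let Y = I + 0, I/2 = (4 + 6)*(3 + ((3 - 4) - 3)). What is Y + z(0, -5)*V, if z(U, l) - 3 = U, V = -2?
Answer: -26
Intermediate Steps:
z(U, l) = 3 + U
I = -20 (I = 2*((4 + 6)*(3 + ((3 - 4) - 3))) = 2*(10*(3 + (-1 - 3))) = 2*(10*(3 - 4)) = 2*(10*(-1)) = 2*(-10) = -20)
Y = -20 (Y = -20 + 0 = -20)
Y + z(0, -5)*V = -20 + (3 + 0)*(-2) = -20 + 3*(-2) = -20 - 6 = -26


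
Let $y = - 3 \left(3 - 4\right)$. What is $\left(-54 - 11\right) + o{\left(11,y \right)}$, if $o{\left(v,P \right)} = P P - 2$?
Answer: $-58$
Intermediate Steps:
$y = 3$ ($y = \left(-3\right) \left(-1\right) = 3$)
$o{\left(v,P \right)} = -2 + P^{2}$ ($o{\left(v,P \right)} = P^{2} - 2 = -2 + P^{2}$)
$\left(-54 - 11\right) + o{\left(11,y \right)} = \left(-54 - 11\right) - \left(2 - 3^{2}\right) = -65 + \left(-2 + 9\right) = -65 + 7 = -58$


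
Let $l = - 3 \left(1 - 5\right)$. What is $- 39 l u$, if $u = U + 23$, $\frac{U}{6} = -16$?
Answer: $34164$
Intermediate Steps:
$U = -96$ ($U = 6 \left(-16\right) = -96$)
$u = -73$ ($u = -96 + 23 = -73$)
$l = 12$ ($l = \left(-3\right) \left(-4\right) = 12$)
$- 39 l u = \left(-39\right) 12 \left(-73\right) = \left(-468\right) \left(-73\right) = 34164$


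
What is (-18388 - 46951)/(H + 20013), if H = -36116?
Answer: 65339/16103 ≈ 4.0576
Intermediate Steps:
(-18388 - 46951)/(H + 20013) = (-18388 - 46951)/(-36116 + 20013) = -65339/(-16103) = -65339*(-1/16103) = 65339/16103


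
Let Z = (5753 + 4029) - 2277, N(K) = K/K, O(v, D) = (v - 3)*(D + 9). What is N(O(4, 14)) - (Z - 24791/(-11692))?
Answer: -87761559/11692 ≈ -7506.1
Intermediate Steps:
O(v, D) = (-3 + v)*(9 + D)
N(K) = 1
Z = 7505 (Z = 9782 - 2277 = 7505)
N(O(4, 14)) - (Z - 24791/(-11692)) = 1 - (7505 - 24791/(-11692)) = 1 - (7505 - 24791*(-1)/11692) = 1 - (7505 - 1*(-24791/11692)) = 1 - (7505 + 24791/11692) = 1 - 1*87773251/11692 = 1 - 87773251/11692 = -87761559/11692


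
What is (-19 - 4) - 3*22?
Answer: -89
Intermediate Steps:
(-19 - 4) - 3*22 = -23 - 66 = -89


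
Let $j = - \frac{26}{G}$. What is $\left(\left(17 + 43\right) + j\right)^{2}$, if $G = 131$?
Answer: $\frac{61371556}{17161} \approx 3576.2$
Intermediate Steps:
$j = - \frac{26}{131} \approx -0.19847$
$\left(\left(17 + 43\right) + j\right)^{2} = \left(\left(17 + 43\right) - \frac{26}{131}\right)^{2} = \left(60 - \frac{26}{131}\right)^{2} = \left(\frac{7834}{131}\right)^{2} = \frac{61371556}{17161}$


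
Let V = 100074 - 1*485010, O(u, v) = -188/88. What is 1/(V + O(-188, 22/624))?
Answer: -22/8468639 ≈ -2.5978e-6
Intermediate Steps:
O(u, v) = -47/22 (O(u, v) = -188*1/88 = -47/22)
V = -384936 (V = 100074 - 485010 = -384936)
1/(V + O(-188, 22/624)) = 1/(-384936 - 47/22) = 1/(-8468639/22) = -22/8468639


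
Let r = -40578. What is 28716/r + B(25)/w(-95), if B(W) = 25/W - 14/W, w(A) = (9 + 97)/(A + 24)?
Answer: -17964803/17921950 ≈ -1.0024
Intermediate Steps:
w(A) = 106/(24 + A)
B(W) = 11/W
28716/r + B(25)/w(-95) = 28716/(-40578) + (11/25)/((106/(24 - 95))) = 28716*(-1/40578) + (11*(1/25))/((106/(-71))) = -4786/6763 + 11/(25*((106*(-1/71)))) = -4786/6763 + 11/(25*(-106/71)) = -4786/6763 + (11/25)*(-71/106) = -4786/6763 - 781/2650 = -17964803/17921950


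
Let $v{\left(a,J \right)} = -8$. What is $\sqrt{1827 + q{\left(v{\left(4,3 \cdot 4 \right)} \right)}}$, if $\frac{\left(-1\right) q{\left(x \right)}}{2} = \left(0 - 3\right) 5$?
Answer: $\sqrt{1857} \approx 43.093$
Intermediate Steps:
$q{\left(x \right)} = 30$ ($q{\left(x \right)} = - 2 \left(0 - 3\right) 5 = - 2 \left(\left(-3\right) 5\right) = \left(-2\right) \left(-15\right) = 30$)
$\sqrt{1827 + q{\left(v{\left(4,3 \cdot 4 \right)} \right)}} = \sqrt{1827 + 30} = \sqrt{1857}$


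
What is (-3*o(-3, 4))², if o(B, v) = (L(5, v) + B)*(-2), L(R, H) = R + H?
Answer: 1296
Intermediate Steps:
L(R, H) = H + R
o(B, v) = -10 - 2*B - 2*v (o(B, v) = ((v + 5) + B)*(-2) = ((5 + v) + B)*(-2) = (5 + B + v)*(-2) = -10 - 2*B - 2*v)
(-3*o(-3, 4))² = (-3*(-10 - 2*(-3) - 2*4))² = (-3*(-10 + 6 - 8))² = (-3*(-12))² = 36² = 1296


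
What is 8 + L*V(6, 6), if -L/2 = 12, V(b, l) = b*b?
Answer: -856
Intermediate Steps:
V(b, l) = b²
L = -24 (L = -2*12 = -24)
8 + L*V(6, 6) = 8 - 24*6² = 8 - 24*36 = 8 - 864 = -856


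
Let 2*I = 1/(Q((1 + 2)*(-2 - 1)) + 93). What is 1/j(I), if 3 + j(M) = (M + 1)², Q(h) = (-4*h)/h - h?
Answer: -38416/76439 ≈ -0.50257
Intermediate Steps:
Q(h) = -4 - h
I = 1/196 (I = 1/(2*((-4 - (1 + 2)*(-2 - 1)) + 93)) = 1/(2*((-4 - 3*(-3)) + 93)) = 1/(2*((-4 - 1*(-9)) + 93)) = 1/(2*((-4 + 9) + 93)) = 1/(2*(5 + 93)) = (½)/98 = (½)*(1/98) = 1/196 ≈ 0.0051020)
j(M) = -3 + (1 + M)² (j(M) = -3 + (M + 1)² = -3 + (1 + M)²)
1/j(I) = 1/(-3 + (1 + 1/196)²) = 1/(-3 + (197/196)²) = 1/(-3 + 38809/38416) = 1/(-76439/38416) = -38416/76439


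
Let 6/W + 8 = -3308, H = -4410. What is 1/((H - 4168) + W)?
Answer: -1658/14222327 ≈ -0.00011658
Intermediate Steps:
W = -3/1658 (W = 6/(-8 - 3308) = 6/(-3316) = 6*(-1/3316) = -3/1658 ≈ -0.0018094)
1/((H - 4168) + W) = 1/((-4410 - 4168) - 3/1658) = 1/(-8578 - 3/1658) = 1/(-14222327/1658) = -1658/14222327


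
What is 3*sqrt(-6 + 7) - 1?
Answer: 2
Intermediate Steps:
3*sqrt(-6 + 7) - 1 = 3*sqrt(1) - 1 = 3*1 - 1 = 3 - 1 = 2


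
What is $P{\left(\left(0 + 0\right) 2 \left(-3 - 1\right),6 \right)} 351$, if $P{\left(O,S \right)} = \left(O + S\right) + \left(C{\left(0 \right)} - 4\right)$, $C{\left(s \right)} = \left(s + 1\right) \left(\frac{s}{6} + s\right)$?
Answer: $702$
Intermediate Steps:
$C{\left(s \right)} = \frac{7 s \left(1 + s\right)}{6}$ ($C{\left(s \right)} = \left(1 + s\right) \left(s \frac{1}{6} + s\right) = \left(1 + s\right) \left(\frac{s}{6} + s\right) = \left(1 + s\right) \frac{7 s}{6} = \frac{7 s \left(1 + s\right)}{6}$)
$P{\left(O,S \right)} = -4 + O + S$ ($P{\left(O,S \right)} = \left(O + S\right) - \left(4 + 0 \left(1 + 0\right)\right) = \left(O + S\right) - \left(4 + 0 \cdot 1\right) = \left(O + S\right) + \left(0 - 4\right) = \left(O + S\right) - 4 = -4 + O + S$)
$P{\left(\left(0 + 0\right) 2 \left(-3 - 1\right),6 \right)} 351 = \left(-4 + \left(0 + 0\right) 2 \left(-3 - 1\right) + 6\right) 351 = \left(-4 + 0 \cdot 2 \left(-4\right) + 6\right) 351 = \left(-4 + 0 \left(-8\right) + 6\right) 351 = \left(-4 + 0 + 6\right) 351 = 2 \cdot 351 = 702$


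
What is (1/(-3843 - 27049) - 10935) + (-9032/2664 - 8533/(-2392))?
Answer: -2924659894997/267462936 ≈ -10935.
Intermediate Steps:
(1/(-3843 - 27049) - 10935) + (-9032/2664 - 8533/(-2392)) = (1/(-30892) - 10935) + (-9032*1/2664 - 8533*(-1/2392)) = (-1/30892 - 10935) + (-1129/333 + 371/104) = -337804021/30892 + 6127/34632 = -2924659894997/267462936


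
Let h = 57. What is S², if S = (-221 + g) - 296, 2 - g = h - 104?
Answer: 219024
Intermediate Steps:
g = 49 (g = 2 - (57 - 104) = 2 - 1*(-47) = 2 + 47 = 49)
S = -468 (S = (-221 + 49) - 296 = -172 - 296 = -468)
S² = (-468)² = 219024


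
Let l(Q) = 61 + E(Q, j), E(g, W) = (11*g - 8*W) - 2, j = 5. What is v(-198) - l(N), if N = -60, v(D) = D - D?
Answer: 641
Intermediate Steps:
v(D) = 0
E(g, W) = -2 - 8*W + 11*g (E(g, W) = (-8*W + 11*g) - 2 = -2 - 8*W + 11*g)
l(Q) = 19 + 11*Q (l(Q) = 61 + (-2 - 8*5 + 11*Q) = 61 + (-2 - 40 + 11*Q) = 61 + (-42 + 11*Q) = 19 + 11*Q)
v(-198) - l(N) = 0 - (19 + 11*(-60)) = 0 - (19 - 660) = 0 - 1*(-641) = 0 + 641 = 641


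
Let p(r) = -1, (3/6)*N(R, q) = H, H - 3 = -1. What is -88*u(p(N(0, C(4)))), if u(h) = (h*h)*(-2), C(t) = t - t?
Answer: 176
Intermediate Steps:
C(t) = 0
H = 2 (H = 3 - 1 = 2)
N(R, q) = 4 (N(R, q) = 2*2 = 4)
u(h) = -2*h**2 (u(h) = h**2*(-2) = -2*h**2)
-88*u(p(N(0, C(4)))) = -(-176)*(-1)**2 = -(-176) = -88*(-2) = 176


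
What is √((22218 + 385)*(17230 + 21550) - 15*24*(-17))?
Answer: 2*√219137615 ≈ 29607.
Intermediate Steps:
√((22218 + 385)*(17230 + 21550) - 15*24*(-17)) = √(22603*38780 - 360*(-17)) = √(876544340 + 6120) = √876550460 = 2*√219137615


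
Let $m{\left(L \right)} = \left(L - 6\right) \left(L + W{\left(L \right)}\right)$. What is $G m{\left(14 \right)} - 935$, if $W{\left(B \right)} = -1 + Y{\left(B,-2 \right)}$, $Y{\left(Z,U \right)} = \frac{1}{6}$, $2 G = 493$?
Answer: $\frac{75089}{3} \approx 25030.0$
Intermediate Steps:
$G = \frac{493}{2}$ ($G = \frac{1}{2} \cdot 493 = \frac{493}{2} \approx 246.5$)
$Y{\left(Z,U \right)} = \frac{1}{6}$
$W{\left(B \right)} = - \frac{5}{6}$ ($W{\left(B \right)} = -1 + \frac{1}{6} = - \frac{5}{6}$)
$m{\left(L \right)} = \left(-6 + L\right) \left(- \frac{5}{6} + L\right)$ ($m{\left(L \right)} = \left(L - 6\right) \left(L - \frac{5}{6}\right) = \left(-6 + L\right) \left(- \frac{5}{6} + L\right)$)
$G m{\left(14 \right)} - 935 = \frac{493 \left(5 + 14^{2} - \frac{287}{3}\right)}{2} - 935 = \frac{493 \left(5 + 196 - \frac{287}{3}\right)}{2} - 935 = \frac{493}{2} \cdot \frac{316}{3} - 935 = \frac{77894}{3} - 935 = \frac{75089}{3}$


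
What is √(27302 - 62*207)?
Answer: 2*√3617 ≈ 120.28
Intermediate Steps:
√(27302 - 62*207) = √(27302 - 12834) = √14468 = 2*√3617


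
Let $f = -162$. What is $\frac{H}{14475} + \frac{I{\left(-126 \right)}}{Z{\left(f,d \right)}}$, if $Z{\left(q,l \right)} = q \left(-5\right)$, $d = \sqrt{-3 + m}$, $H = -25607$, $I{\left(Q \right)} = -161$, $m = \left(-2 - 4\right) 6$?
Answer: $- \frac{1538143}{781650} \approx -1.9678$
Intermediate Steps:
$m = -36$ ($m = \left(-6\right) 6 = -36$)
$d = i \sqrt{39}$ ($d = \sqrt{-3 - 36} = \sqrt{-39} = i \sqrt{39} \approx 6.245 i$)
$Z{\left(q,l \right)} = - 5 q$
$\frac{H}{14475} + \frac{I{\left(-126 \right)}}{Z{\left(f,d \right)}} = - \frac{25607}{14475} - \frac{161}{\left(-5\right) \left(-162\right)} = \left(-25607\right) \frac{1}{14475} - \frac{161}{810} = - \frac{25607}{14475} - \frac{161}{810} = - \frac{1538143}{781650}$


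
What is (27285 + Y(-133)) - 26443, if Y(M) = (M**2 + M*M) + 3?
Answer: 36223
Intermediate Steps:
Y(M) = 3 + 2*M**2 (Y(M) = (M**2 + M**2) + 3 = 2*M**2 + 3 = 3 + 2*M**2)
(27285 + Y(-133)) - 26443 = (27285 + (3 + 2*(-133)**2)) - 26443 = (27285 + (3 + 2*17689)) - 26443 = (27285 + (3 + 35378)) - 26443 = (27285 + 35381) - 26443 = 62666 - 26443 = 36223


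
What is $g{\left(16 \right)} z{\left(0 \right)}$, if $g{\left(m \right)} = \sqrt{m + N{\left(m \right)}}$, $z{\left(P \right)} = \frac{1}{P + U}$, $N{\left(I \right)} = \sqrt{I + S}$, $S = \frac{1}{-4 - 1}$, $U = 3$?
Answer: $\frac{\sqrt{400 + 5 \sqrt{395}}}{15} \approx 1.4898$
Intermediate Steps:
$S = - \frac{1}{5}$ ($S = \frac{1}{-5} = - \frac{1}{5} \approx -0.2$)
$N{\left(I \right)} = \sqrt{- \frac{1}{5} + I}$ ($N{\left(I \right)} = \sqrt{I - \frac{1}{5}} = \sqrt{- \frac{1}{5} + I}$)
$z{\left(P \right)} = \frac{1}{3 + P}$ ($z{\left(P \right)} = \frac{1}{P + 3} = \frac{1}{3 + P}$)
$g{\left(m \right)} = \sqrt{m + \frac{\sqrt{-5 + 25 m}}{5}}$
$g{\left(16 \right)} z{\left(0 \right)} = \frac{\sqrt{16 + \sqrt{- \frac{1}{5} + 16}}}{3 + 0} = \frac{\sqrt{16 + \sqrt{\frac{79}{5}}}}{3} = \sqrt{16 + \frac{\sqrt{395}}{5}} \cdot \frac{1}{3} = \frac{\sqrt{16 + \frac{\sqrt{395}}{5}}}{3}$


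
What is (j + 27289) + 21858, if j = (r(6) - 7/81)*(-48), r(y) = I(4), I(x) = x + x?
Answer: 1316713/27 ≈ 48767.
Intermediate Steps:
I(x) = 2*x
r(y) = 8 (r(y) = 2*4 = 8)
j = -10256/27 (j = (8 - 7/81)*(-48) = (641/81)*(-48) = -10256/27 ≈ -379.85)
(j + 27289) + 21858 = (-10256/27 + 27289) + 21858 = 726547/27 + 21858 = 1316713/27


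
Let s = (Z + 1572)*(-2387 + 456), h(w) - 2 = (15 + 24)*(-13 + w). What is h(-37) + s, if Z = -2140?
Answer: 1094860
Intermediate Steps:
h(w) = -505 + 39*w (h(w) = 2 + (15 + 24)*(-13 + w) = 2 + 39*(-13 + w) = 2 + (-507 + 39*w) = -505 + 39*w)
s = 1096808 (s = (-2140 + 1572)*(-2387 + 456) = -568*(-1931) = 1096808)
h(-37) + s = (-505 + 39*(-37)) + 1096808 = (-505 - 1443) + 1096808 = -1948 + 1096808 = 1094860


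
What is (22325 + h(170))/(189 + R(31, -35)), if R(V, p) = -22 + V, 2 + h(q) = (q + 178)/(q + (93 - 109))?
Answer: 191005/1694 ≈ 112.75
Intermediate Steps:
h(q) = -2 + (178 + q)/(-16 + q) (h(q) = -2 + (q + 178)/(q + (93 - 109)) = -2 + (178 + q)/(q - 16) = -2 + (178 + q)/(-16 + q))
(22325 + h(170))/(189 + R(31, -35)) = (22325 + (210 - 1*170)/(-16 + 170))/(189 + (-22 + 31)) = (22325 + (210 - 170)/154)/(189 + 9) = (22325 + (1/154)*40)/198 = (22325 + 20/77)*(1/198) = (1719045/77)*(1/198) = 191005/1694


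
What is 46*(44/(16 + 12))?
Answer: 506/7 ≈ 72.286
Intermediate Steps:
46*(44/(16 + 12)) = 46*(44/28) = 46*((1/28)*44) = 46*(11/7) = 506/7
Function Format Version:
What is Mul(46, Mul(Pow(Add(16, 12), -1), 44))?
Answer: Rational(506, 7) ≈ 72.286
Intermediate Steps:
Mul(46, Mul(Pow(Add(16, 12), -1), 44)) = Mul(46, Mul(Pow(28, -1), 44)) = Mul(46, Mul(Rational(1, 28), 44)) = Mul(46, Rational(11, 7)) = Rational(506, 7)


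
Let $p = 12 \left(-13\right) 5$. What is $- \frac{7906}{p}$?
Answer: $\frac{3953}{390} \approx 10.136$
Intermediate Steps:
$p = -780$ ($p = \left(-156\right) 5 = -780$)
$- \frac{7906}{p} = - \frac{7906}{-780} = \left(-7906\right) \left(- \frac{1}{780}\right) = \frac{3953}{390}$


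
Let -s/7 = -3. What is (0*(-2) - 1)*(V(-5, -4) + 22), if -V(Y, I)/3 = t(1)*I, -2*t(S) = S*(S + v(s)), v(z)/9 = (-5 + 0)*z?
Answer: -5686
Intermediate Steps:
s = 21 (s = -7*(-3) = 21)
v(z) = -45*z (v(z) = 9*((-5 + 0)*z) = 9*(-5*z) = -45*z)
t(S) = -S*(-945 + S)/2 (t(S) = -S*(S - 45*21)/2 = -S*(S - 945)/2 = -S*(-945 + S)/2)
V(Y, I) = -1416*I (V(Y, I) = -3*(½)*1*(945 - 1*1)*I = -3*(½)*1*(945 - 1)*I = -3*(½)*1*944*I = -1416*I)
(0*(-2) - 1)*(V(-5, -4) + 22) = (0*(-2) - 1)*(-1416*(-4) + 22) = (0 - 1)*(5664 + 22) = -1*5686 = -5686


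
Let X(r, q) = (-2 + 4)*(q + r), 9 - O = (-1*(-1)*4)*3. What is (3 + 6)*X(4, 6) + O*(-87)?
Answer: 441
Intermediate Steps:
O = -3 (O = 9 - -1*(-1)*4*3 = 9 - 1*4*3 = 9 - 4*3 = 9 - 1*12 = 9 - 12 = -3)
X(r, q) = 2*q + 2*r (X(r, q) = 2*(q + r) = 2*q + 2*r)
(3 + 6)*X(4, 6) + O*(-87) = (3 + 6)*(2*6 + 2*4) - 3*(-87) = 9*(12 + 8) + 261 = 9*20 + 261 = 180 + 261 = 441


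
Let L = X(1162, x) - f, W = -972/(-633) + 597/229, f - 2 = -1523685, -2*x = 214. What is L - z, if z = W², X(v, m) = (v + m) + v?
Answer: 3562517973483331/2334725761 ≈ 1.5259e+6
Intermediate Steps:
x = -107 (x = -½*214 = -107)
f = -1523683 (f = 2 - 1523685 = -1523683)
X(v, m) = m + 2*v (X(v, m) = (m + v) + v = m + 2*v)
W = 200163/48319 (W = -972*(-1/633) + 597*(1/229) = 324/211 + 597/229 = 200163/48319 ≈ 4.1425)
L = 1525900 (L = (-107 + 2*1162) - 1*(-1523683) = (-107 + 2324) + 1523683 = 2217 + 1523683 = 1525900)
z = 40065226569/2334725761 (z = (200163/48319)² = 40065226569/2334725761 ≈ 17.161)
L - z = 1525900 - 1*40065226569/2334725761 = 1525900 - 40065226569/2334725761 = 3562517973483331/2334725761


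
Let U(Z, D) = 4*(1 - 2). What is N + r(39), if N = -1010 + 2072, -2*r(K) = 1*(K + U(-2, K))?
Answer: 2089/2 ≈ 1044.5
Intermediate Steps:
U(Z, D) = -4 (U(Z, D) = 4*(-1) = -4)
r(K) = 2 - K/2 (r(K) = -(K - 4)/2 = -(-4 + K)/2 = 2 - K/2)
N = 1062
N + r(39) = 1062 + (2 - ½*39) = 1062 + (2 - 39/2) = 1062 - 35/2 = 2089/2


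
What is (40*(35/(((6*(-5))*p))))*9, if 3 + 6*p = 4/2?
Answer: 2520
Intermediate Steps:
p = -⅙ (p = -½ + (4/2)/6 = -½ + (4*(½))/6 = -½ + (⅙)*2 = -½ + ⅓ = -⅙ ≈ -0.16667)
(40*(35/(((6*(-5))*p))))*9 = (40*(35/(((6*(-5))*(-⅙)))))*9 = (40*(35/((-30*(-⅙)))))*9 = (40*(35/5))*9 = (40*(35*(⅕)))*9 = (40*7)*9 = 280*9 = 2520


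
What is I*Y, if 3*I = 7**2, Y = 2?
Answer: 98/3 ≈ 32.667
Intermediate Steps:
I = 49/3 (I = (1/3)*7**2 = (1/3)*49 = 49/3 ≈ 16.333)
I*Y = (49/3)*2 = 98/3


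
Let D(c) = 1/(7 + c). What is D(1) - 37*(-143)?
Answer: 42329/8 ≈ 5291.1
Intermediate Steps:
D(1) - 37*(-143) = 1/(7 + 1) - 37*(-143) = 1/8 + 5291 = ⅛ + 5291 = 42329/8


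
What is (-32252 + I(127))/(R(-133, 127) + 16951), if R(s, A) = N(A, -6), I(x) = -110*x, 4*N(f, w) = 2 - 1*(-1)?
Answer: -184888/67807 ≈ -2.7267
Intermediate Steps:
N(f, w) = ¾ (N(f, w) = (2 - 1*(-1))/4 = (2 + 1)/4 = (¼)*3 = ¾)
R(s, A) = ¾
(-32252 + I(127))/(R(-133, 127) + 16951) = (-32252 - 110*127)/(¾ + 16951) = (-32252 - 13970)/(67807/4) = -46222*4/67807 = -184888/67807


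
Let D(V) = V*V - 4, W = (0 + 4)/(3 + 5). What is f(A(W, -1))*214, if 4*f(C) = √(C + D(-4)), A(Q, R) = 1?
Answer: 107*√13/2 ≈ 192.90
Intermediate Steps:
W = ½ (W = 4/8 = 4*(⅛) = ½ ≈ 0.50000)
D(V) = -4 + V² (D(V) = V² - 4 = -4 + V²)
f(C) = √(12 + C)/4 (f(C) = √(C + (-4 + (-4)²))/4 = √(C + (-4 + 16))/4 = √(C + 12)/4 = √(12 + C)/4)
f(A(W, -1))*214 = (√(12 + 1)/4)*214 = (√13/4)*214 = 107*√13/2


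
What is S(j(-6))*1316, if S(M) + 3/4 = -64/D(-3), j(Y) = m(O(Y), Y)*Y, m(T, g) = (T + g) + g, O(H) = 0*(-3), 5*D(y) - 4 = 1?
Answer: -85211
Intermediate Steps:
D(y) = 1 (D(y) = ⅘ + (⅕)*1 = ⅘ + ⅕ = 1)
O(H) = 0
m(T, g) = T + 2*g
j(Y) = 2*Y² (j(Y) = (0 + 2*Y)*Y = (2*Y)*Y = 2*Y²)
S(M) = -259/4 (S(M) = -¾ - 64/1 = -¾ - 64*1 = -¾ - 64 = -259/4)
S(j(-6))*1316 = -259/4*1316 = -85211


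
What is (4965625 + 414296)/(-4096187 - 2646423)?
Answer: -5379921/6742610 ≈ -0.79790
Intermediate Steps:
(4965625 + 414296)/(-4096187 - 2646423) = 5379921/(-6742610) = 5379921*(-1/6742610) = -5379921/6742610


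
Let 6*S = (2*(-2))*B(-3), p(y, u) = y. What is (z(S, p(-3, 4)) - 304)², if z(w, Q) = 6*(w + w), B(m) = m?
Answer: 78400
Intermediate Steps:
S = 2 (S = ((2*(-2))*(-3))/6 = (-4*(-3))/6 = (⅙)*12 = 2)
z(w, Q) = 12*w (z(w, Q) = 6*(2*w) = 12*w)
(z(S, p(-3, 4)) - 304)² = (12*2 - 304)² = (24 - 304)² = (-280)² = 78400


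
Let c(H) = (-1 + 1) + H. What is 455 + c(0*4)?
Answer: 455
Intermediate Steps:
c(H) = H (c(H) = 0 + H = H)
455 + c(0*4) = 455 + 0*4 = 455 + 0 = 455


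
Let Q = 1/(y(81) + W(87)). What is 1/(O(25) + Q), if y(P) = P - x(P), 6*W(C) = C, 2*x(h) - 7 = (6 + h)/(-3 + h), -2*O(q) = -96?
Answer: 4755/228292 ≈ 0.020829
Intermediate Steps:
O(q) = 48 (O(q) = -1/2*(-96) = 48)
x(h) = 7/2 + (6 + h)/(2*(-3 + h)) (x(h) = 7/2 + ((6 + h)/(-3 + h))/2 = 7/2 + (6 + h)/(2*(-3 + h)))
W(C) = C/6
y(P) = P - (-15 + 8*P)/(2*(-3 + P))
Q = 52/4755 (Q = 1/((15/2 + 81**2 - 7*81)/(-3 + 81) + (1/6)*87) = 1/((15/2 + 6561 - 567)/78 + 29/2) = 1/((1/78)*(12003/2) + 29/2) = 1/(4001/52 + 29/2) = 1/(4755/52) = 52/4755 ≈ 0.010936)
1/(O(25) + Q) = 1/(48 + 52/4755) = 1/(228292/4755) = 4755/228292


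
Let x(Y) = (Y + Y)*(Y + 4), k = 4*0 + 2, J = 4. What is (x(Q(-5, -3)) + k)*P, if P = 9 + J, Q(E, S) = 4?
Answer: 858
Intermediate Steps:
k = 2 (k = 0 + 2 = 2)
x(Y) = 2*Y*(4 + Y) (x(Y) = (2*Y)*(4 + Y) = 2*Y*(4 + Y))
P = 13 (P = 9 + 4 = 13)
(x(Q(-5, -3)) + k)*P = (2*4*(4 + 4) + 2)*13 = (2*4*8 + 2)*13 = (64 + 2)*13 = 66*13 = 858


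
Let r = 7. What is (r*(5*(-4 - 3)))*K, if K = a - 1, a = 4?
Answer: -735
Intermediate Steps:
K = 3 (K = 4 - 1 = 3)
(r*(5*(-4 - 3)))*K = (7*(5*(-4 - 3)))*3 = (7*(5*(-7)))*3 = (7*(-35))*3 = -245*3 = -735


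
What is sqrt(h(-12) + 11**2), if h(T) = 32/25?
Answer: sqrt(3057)/5 ≈ 11.058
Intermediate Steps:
h(T) = 32/25 (h(T) = 32*(1/25) = 32/25)
sqrt(h(-12) + 11**2) = sqrt(32/25 + 11**2) = sqrt(32/25 + 121) = sqrt(3057/25) = sqrt(3057)/5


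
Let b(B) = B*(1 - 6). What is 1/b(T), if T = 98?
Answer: -1/490 ≈ -0.0020408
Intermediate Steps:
b(B) = -5*B (b(B) = B*(-5) = -5*B)
1/b(T) = 1/(-5*98) = 1/(-490) = -1/490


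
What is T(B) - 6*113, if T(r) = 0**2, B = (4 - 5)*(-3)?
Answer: -678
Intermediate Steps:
B = 3 (B = -1*(-3) = 3)
T(r) = 0
T(B) - 6*113 = 0 - 6*113 = 0 - 678 = -678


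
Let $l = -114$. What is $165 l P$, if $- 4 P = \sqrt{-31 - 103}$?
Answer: $\frac{9405 i \sqrt{134}}{2} \approx 54435.0 i$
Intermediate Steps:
$P = - \frac{i \sqrt{134}}{4}$ ($P = - \frac{\sqrt{-31 - 103}}{4} = - \frac{\sqrt{-134}}{4} = - \frac{i \sqrt{134}}{4} \approx - 2.894 i$)
$165 l P = 165 \left(-114\right) \left(- \frac{i \sqrt{134}}{4}\right) = - 18810 \left(- \frac{i \sqrt{134}}{4}\right) = \frac{9405 i \sqrt{134}}{2}$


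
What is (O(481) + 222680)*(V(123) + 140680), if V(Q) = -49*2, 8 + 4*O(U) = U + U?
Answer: 31338328567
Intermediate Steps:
O(U) = -2 + U/2 (O(U) = -2 + (U + U)/4 = -2 + (2*U)/4 = -2 + U/2)
V(Q) = -98
(O(481) + 222680)*(V(123) + 140680) = ((-2 + (½)*481) + 222680)*(-98 + 140680) = ((-2 + 481/2) + 222680)*140582 = (477/2 + 222680)*140582 = (445837/2)*140582 = 31338328567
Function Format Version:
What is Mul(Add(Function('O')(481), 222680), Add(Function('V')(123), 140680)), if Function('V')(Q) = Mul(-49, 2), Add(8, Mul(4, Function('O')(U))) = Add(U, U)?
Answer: 31338328567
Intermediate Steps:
Function('O')(U) = Add(-2, Mul(Rational(1, 2), U)) (Function('O')(U) = Add(-2, Mul(Rational(1, 4), Add(U, U))) = Add(-2, Mul(Rational(1, 4), Mul(2, U))) = Add(-2, Mul(Rational(1, 2), U)))
Function('V')(Q) = -98
Mul(Add(Function('O')(481), 222680), Add(Function('V')(123), 140680)) = Mul(Add(Add(-2, Mul(Rational(1, 2), 481)), 222680), Add(-98, 140680)) = Mul(Add(Add(-2, Rational(481, 2)), 222680), 140582) = Mul(Add(Rational(477, 2), 222680), 140582) = Mul(Rational(445837, 2), 140582) = 31338328567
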